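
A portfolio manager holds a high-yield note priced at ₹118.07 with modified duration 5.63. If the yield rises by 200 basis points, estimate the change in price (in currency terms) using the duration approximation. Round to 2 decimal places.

Duration approximation: ΔP/P ≈ -D_mod · Δy = -5.63 × (+0.02) = -0.112600.
ΔP ≈ 118.07 × (-0.112600) = -13.294682.

-₹13.29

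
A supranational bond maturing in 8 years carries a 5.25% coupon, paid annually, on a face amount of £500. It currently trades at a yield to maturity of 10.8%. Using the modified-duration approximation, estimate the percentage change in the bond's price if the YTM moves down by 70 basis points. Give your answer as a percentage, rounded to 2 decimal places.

Periodic yield y = 0.108. Modified duration first:
  t   CF        PV=CF/(1+0.108)^t    t·PV
  1        26.25        23.6913        23.6913
  2        26.25        21.3821        42.7641
  3        26.25        19.2979        57.8937
  4        26.25        17.4169        69.6675
  5        26.25        15.7192        78.5960
  6        26.25        14.1870        85.1220
  7        26.25        12.8042        89.6291
  8       526.25       231.6723     1,853.3780
  Σ                    356.1708     2,300.7419
P = 356.1708; D_Mac = 6.45966 yrs; D_mod = 6.45966/(1+0.108) = 5.83002 yrs.
ΔP/P ≈ -D_mod · Δy = -5.83002 × (-0.007) = +0.040810 = +4.0810%.

+4.08%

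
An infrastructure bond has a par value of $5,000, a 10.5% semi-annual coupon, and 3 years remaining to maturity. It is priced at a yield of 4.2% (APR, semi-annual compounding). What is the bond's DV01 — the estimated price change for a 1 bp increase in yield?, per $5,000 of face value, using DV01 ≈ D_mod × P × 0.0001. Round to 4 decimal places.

Periodic yield y = 0.021.
  t   CF        PV=CF/(1+0.021)^t    t·PV
  1       262.50       257.1009       257.1009
  2       262.50       251.8128       503.6256
  3       262.50       246.6335       739.9005
  4       262.50       241.5607       966.2429
  5       262.50       236.5923     1,182.9615
  6     5,262.50     4,645.5555    27,873.3332
  Σ                  5,879.2558    31,523.1647
P = 5,879.2558; D_Mac = 5.36176 half-year periods = 2.68088 yrs; D_mod = 2.62574 yrs.
DV01 ≈ 2.62574 × 5,879.2558 × 0.0001 = 1.543740.

$1.5437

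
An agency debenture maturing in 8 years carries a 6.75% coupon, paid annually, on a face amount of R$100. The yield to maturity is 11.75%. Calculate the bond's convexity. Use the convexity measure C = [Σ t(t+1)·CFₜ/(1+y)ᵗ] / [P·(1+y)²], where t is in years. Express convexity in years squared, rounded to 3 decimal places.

With y = 0.1175:
  t   CF        PV=CF/(1+0.1175)^t    t·PV        t(t+1)·PV
  1         6.75         6.0403         6.0403          12.0805
  2         6.75         5.4052        10.8103          32.4310
  3         6.75         4.8368        14.5105          58.0420
  4         6.75         4.3283        17.3131          86.5653
  5         6.75         3.8732        19.3658         116.1950
  6         6.75         3.4659        20.7955         145.5687
  7         6.75         3.1015        21.7105         173.6837
  8       106.75        43.8922       351.1378       3,160.2404
  Σ                     74.9433       461.6838       3,784.8066
P = 74.9433.
Convexity = Σ t(t+1)·PV / [P·(1+y)²] = 3,784.8066 / (74.9433 × 1.248806) = 40.44041.

40.440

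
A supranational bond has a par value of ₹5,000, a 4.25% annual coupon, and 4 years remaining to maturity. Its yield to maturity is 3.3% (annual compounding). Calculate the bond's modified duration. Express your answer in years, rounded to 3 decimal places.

Periodic yield y = 0.033. First find Macaulay duration:
  t   CF        PV=CF/(1+0.033)^t    t·PV
  1       212.50       205.7115       205.7115
  2       212.50       199.1399       398.2798
  3       212.50       192.7782       578.3347
  4     5,212.50     4,577.6732    18,310.6927
  Σ                  5,175.3028    19,493.0187
P = 5,175.3028; Macaulay duration = 19,493.0187 / 5,175.3028 = 3.76655 years.
Modified duration = D_Mac / (1 + y) = 3.76655 / 1.033 = 3.64622 years.

3.646 years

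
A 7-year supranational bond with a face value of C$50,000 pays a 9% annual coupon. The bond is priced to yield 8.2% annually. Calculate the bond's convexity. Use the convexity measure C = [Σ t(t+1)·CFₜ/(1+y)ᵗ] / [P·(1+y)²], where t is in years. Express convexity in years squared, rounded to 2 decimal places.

With y = 0.082:
  t   CF        PV=CF/(1+0.082)^t    t·PV        t(t+1)·PV
  1     4,500.00     4,158.9649     4,158.9649       8,317.9298
  2     4,500.00     3,843.7753     7,687.5506      23,062.6518
  3     4,500.00     3,552.4726    10,657.4177      42,629.6707
  4     4,500.00     3,283.2464    13,132.9854      65,664.9271
  5     4,500.00     3,034.4236    15,172.1181      91,032.7085
  6     4,500.00     2,804.4581    16,826.7483     117,787.2384
  7    54,500.00    31,391.0380   219,737.2661   1,757,898.1289
  Σ                 52,068.3788   287,373.0511   2,106,393.2552
P = 52,068.3788.
Convexity = Σ t(t+1)·PV / [P·(1+y)²] = 2,106,393.2552 / (52,068.3788 × 1.170724) = 34.55500.

34.55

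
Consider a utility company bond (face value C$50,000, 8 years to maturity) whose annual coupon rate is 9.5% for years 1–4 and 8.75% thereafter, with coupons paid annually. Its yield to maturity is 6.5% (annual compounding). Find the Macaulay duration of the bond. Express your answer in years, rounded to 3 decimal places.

6.122 years

Periodic yield y = 0.065. Discount each cash flow and weight by its year:
  t   CF        PV=CF/(1+0.065)^t    t·PV
  1     4,750.00     4,460.0939     4,460.0939
  2     4,750.00     4,187.8816     8,375.7632
  3     4,750.00     3,932.2832    11,796.8496
  4     4,750.00     3,692.2847    14,769.1387
  5     4,375.00     3,193.2287    15,966.1433
  6     4,375.00     2,998.3368    17,990.0206
  7     4,375.00     2,815.3397    19,707.3778
  8    54,375.00    32,855.0708   262,840.5666
  Σ                 58,134.5193   355,905.9537
Price P = Σ PV = 58,134.5193.
Macaulay duration = Σ(t·PV) / P = 355,905.9537 / 58,134.5193 = 6.12211 years.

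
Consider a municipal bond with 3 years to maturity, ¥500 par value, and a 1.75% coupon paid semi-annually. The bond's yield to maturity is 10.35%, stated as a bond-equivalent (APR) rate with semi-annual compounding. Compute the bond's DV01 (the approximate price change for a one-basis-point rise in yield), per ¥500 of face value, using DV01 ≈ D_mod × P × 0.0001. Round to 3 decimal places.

Periodic yield y = 0.05175.
  t   CF        PV=CF/(1+0.05175)^t    t·PV
  1        4.375         4.1597         4.1597
  2        4.375         3.9551         7.9101
  3        4.375         3.7605        11.2814
  4        4.375         3.5754        14.3017
  5        4.375         3.3995        16.9975
  6      504.375       372.6305     2,235.7831
  Σ                    391.4807     2,290.4336
P = 391.4807; D_Mac = 5.85069 half-year periods = 2.92535 yrs; D_mod = 2.78141 yrs.
DV01 ≈ 2.78141 × 391.4807 × 0.0001 = 0.108887.

¥0.109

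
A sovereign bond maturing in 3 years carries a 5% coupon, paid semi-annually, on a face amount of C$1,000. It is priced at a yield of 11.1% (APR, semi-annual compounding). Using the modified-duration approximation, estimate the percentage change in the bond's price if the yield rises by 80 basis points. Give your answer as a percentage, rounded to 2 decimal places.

-2.13%

Periodic yield y = 0.0555. Modified duration first:
  t   CF        PV=CF/(1+0.0555)^t    t·PV
  1        25.00        23.6855        23.6855
  2        25.00        22.4400        44.8801
  3        25.00        21.2601        63.7803
  4        25.00        20.1422        80.5688
  5        25.00        19.0831        95.4155
  6     1,025.00       741.2666     4,447.5997
  Σ                    847.8775     4,755.9298
P = 847.8775; D_Mac = 5.60922 half-year periods = 2.80461 yrs; D_mod = 2.80461/(1+0.0555) = 2.65714 yrs.
ΔP/P ≈ -D_mod · Δy = -2.65714 × (+0.008) = -0.021257 = -2.1257%.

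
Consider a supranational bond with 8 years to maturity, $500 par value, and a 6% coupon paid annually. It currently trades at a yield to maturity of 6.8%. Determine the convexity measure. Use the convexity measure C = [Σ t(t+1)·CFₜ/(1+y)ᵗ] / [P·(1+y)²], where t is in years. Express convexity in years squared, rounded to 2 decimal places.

With y = 0.068:
  t   CF        PV=CF/(1+0.068)^t    t·PV        t(t+1)·PV
  1        30.00        28.0899        28.0899          56.1798
  2        30.00        26.3014        52.6028         157.8084
  3        30.00        24.6268        73.8803         295.5213
  4        30.00        23.0588        92.2351         461.1755
  5        30.00        21.5906       107.9531         647.7184
  6        30.00        20.2159       121.2956         849.0691
  7        30.00        18.9288       132.5014       1,060.0113
  8       530.00       313.1164     2,504.9314      22,544.3825
  Σ                    475.9286     3,113.4896      26,071.8663
P = 475.9286.
Convexity = Σ t(t+1)·PV / [P·(1+y)²] = 26,071.8663 / (475.9286 × 1.140624) = 48.02726.

48.03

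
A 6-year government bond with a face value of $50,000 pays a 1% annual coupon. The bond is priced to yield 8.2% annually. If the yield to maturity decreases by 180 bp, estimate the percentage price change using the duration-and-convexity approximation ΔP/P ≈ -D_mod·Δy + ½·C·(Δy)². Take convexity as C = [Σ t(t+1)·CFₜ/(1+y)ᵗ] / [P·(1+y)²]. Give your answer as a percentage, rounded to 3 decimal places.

With y = 0.082:
  t   CF        PV=CF/(1+0.082)^t    t·PV        t(t+1)·PV
  1       500.00       462.1072       462.1072         924.2144
  2       500.00       427.0861       854.1723       2,562.5169
  3       500.00       394.7192     1,184.1575       4,736.6301
  4       500.00       364.8052     1,459.2206       7,296.1030
  5       500.00       337.1582     1,685.7909      10,114.7454
  6    50,500.00    31,472.2515   188,833.5092   1,321,834.5642
  Σ                 33,458.1274   194,478.9577   1,347,468.7739
P = 33,458.1274; D_Mac = 5.81261 yrs; D_mod = 5.37210 yrs; C = 34.40033.
Duration effect: -5.37210 × (-0.018) = +0.096698
Convexity effect: 0.5 × 34.40033 × (-0.018)² = +0.0055729
ΔP/P ≈ +0.096698 + 0.0055729 = +0.102271 = +10.2271%.

+10.227%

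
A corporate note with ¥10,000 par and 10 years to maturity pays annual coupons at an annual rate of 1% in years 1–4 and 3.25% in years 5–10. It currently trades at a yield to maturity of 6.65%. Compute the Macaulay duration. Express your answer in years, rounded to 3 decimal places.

Periodic yield y = 0.0665. Discount each cash flow and weight by its year:
  t   CF        PV=CF/(1+0.0665)^t    t·PV
  1       100.00        93.7647        93.7647
  2       100.00        87.9181       175.8362
  3       100.00        82.4361       247.3083
  4       100.00        77.2959       309.1837
  5       325.00       235.5478     1,177.7390
  6       325.00       220.8606     1,325.1635
  7       325.00       207.0891     1,449.6240
  8       325.00       194.1764     1,553.4113
  9       325.00       182.0688     1,638.6196
  10   10,325.00     5,423.5227    54,235.2270
  Σ                  6,804.6803    62,205.8773
Price P = Σ PV = 6,804.6803.
Macaulay duration = Σ(t·PV) / P = 62,205.8773 / 6,804.6803 = 9.14163 years.

9.142 years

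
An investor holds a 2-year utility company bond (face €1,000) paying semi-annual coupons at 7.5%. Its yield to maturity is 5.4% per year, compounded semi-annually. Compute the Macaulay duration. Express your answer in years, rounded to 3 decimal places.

1.896 years

Periodic yield y = 0.027. Discount each cash flow and weight by its period:
  t   CF        PV=CF/(1+0.027)^t    t·PV
  1        37.50        36.5141        36.5141
  2        37.50        35.5542        71.1083
  3        37.50        34.6194       103.8583
  4     1,037.50       932.6234     3,730.4938
  Σ                  1,039.3112     3,941.9745
Price P = Σ PV = 1,039.3112.
Macaulay duration = Σ(t·PV) / P = 3,941.9745 / 1,039.3112 = 3.79287 half-year periods.
In years: 3.79287 / 2 = 1.89644 years.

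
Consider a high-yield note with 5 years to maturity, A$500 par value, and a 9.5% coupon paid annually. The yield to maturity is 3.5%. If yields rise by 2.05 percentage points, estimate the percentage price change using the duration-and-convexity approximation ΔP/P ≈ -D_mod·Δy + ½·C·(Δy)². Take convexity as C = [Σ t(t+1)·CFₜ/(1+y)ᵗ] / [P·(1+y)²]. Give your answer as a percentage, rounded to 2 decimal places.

With y = 0.035:
  t   CF        PV=CF/(1+0.035)^t    t·PV        t(t+1)·PV
  1        47.50        45.8937        45.8937          91.7874
  2        47.50        44.3418        88.6835         266.0505
  3        47.50        42.8423       128.5268         514.1073
  4        47.50        41.3935       165.5740         827.8701
  5       547.50       460.9803     2,304.9015      13,829.4093
  Σ                    635.4516     2,733.5796      15,529.2247
P = 635.4516; D_Mac = 4.30179 yrs; D_mod = 4.15632 yrs; C = 22.81322.
Duration effect: -4.15632 × (+0.0205) = -0.085205
Convexity effect: 0.5 × 22.81322 × (0.0205)² = +0.0047936
ΔP/P ≈ -0.085205 + 0.0047936 = -0.080411 = -8.0411%.

-8.04%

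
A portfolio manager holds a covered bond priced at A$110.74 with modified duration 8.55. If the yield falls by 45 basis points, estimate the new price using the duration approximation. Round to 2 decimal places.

A$115.00

Duration approximation: ΔP/P ≈ -D_mod · Δy = -8.55 × (-0.0045) = +0.038475.
New price ≈ 110.74 × (1 + 0.038475) = 115.0007215.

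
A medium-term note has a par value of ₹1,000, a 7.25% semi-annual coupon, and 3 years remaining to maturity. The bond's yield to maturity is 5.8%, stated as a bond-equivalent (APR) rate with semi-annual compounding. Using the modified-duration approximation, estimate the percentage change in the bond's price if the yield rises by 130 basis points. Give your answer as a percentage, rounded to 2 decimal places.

-3.48%

Periodic yield y = 0.029. Modified duration first:
  t   CF        PV=CF/(1+0.029)^t    t·PV
  1        36.25        35.2284        35.2284
  2        36.25        34.2355        68.4711
  3        36.25        33.2707        99.8121
  4        36.25        32.3330       129.3322
  5        36.25        31.4218       157.1090
  6     1,036.25       872.9157     5,237.4941
  Σ                  1,039.4051     5,727.4468
P = 1,039.4051; D_Mac = 5.51031 half-year periods = 2.75516 yrs; D_mod = 2.75516/(1+0.029) = 2.67751 yrs.
ΔP/P ≈ -D_mod · Δy = -2.67751 × (+0.013) = -0.034808 = -3.4808%.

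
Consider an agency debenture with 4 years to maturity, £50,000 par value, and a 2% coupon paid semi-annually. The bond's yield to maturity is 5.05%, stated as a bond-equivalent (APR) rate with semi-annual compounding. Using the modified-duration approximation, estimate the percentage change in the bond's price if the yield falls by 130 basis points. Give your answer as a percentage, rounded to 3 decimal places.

Periodic yield y = 0.02525. Modified duration first:
  t   CF        PV=CF/(1+0.02525)^t    t·PV
  1       500.00       487.6859       487.6859
  2       500.00       475.6751       951.3503
  3       500.00       463.9601     1,391.8804
  4       500.00       452.5337     1,810.1347
  5       500.00       441.3886     2,206.9430
  6       500.00       430.5180     2,583.1081
  7       500.00       419.9152     2,939.4062
  8    50,500.00    41,366.9170   330,935.3356
  Σ                 44,538.5936   343,305.8442
P = 44,538.5936; D_Mac = 7.70805 half-year periods = 3.85403 yrs; D_mod = 3.85403/(1+0.02525) = 3.75911 yrs.
ΔP/P ≈ -D_mod · Δy = -3.75911 × (-0.013) = +0.048868 = +4.8868%.

+4.887%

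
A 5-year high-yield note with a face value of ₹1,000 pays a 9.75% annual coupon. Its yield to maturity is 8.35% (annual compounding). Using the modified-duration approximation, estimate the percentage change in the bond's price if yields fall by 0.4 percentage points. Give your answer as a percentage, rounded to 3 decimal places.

Periodic yield y = 0.0835. Modified duration first:
  t   CF        PV=CF/(1+0.0835)^t    t·PV
  1        97.50        89.9862        89.9862
  2        97.50        83.0514       166.1027
  3        97.50        76.6510       229.9530
  4        97.50        70.7439       282.9756
  5     1,097.50       734.9536     3,674.7682
  Σ                  1,055.3861     4,443.7857
P = 1,055.3861; D_Mac = 4.21058 yrs; D_mod = 4.21058/(1+0.0835) = 3.88609 yrs.
ΔP/P ≈ -D_mod · Δy = -3.88609 × (-0.004) = +0.015544 = +1.5544%.

+1.554%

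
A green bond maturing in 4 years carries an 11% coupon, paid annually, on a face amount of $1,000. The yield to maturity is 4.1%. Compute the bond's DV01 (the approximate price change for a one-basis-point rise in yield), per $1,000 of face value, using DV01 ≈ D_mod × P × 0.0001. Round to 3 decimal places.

$0.421

Periodic yield y = 0.041.
  t   CF        PV=CF/(1+0.041)^t    t·PV
  1       110.00       105.6676       105.6676
  2       110.00       101.5059       203.0118
  3       110.00        97.5081       292.5242
  4     1,110.00       945.1921     3,780.7682
  Σ                  1,249.8736     4,381.9718
P = 1,249.8736; D_Mac = 3.50593 yrs; D_mod = 3.36785 yrs.
DV01 ≈ 3.36785 × 1,249.8736 × 0.0001 = 0.420939.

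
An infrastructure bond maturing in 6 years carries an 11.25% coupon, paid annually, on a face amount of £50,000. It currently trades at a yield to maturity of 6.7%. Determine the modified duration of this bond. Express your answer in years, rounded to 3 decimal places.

4.504 years

Periodic yield y = 0.067. First find Macaulay duration:
  t   CF        PV=CF/(1+0.067)^t    t·PV
  1     5,625.00     5,271.7901     5,271.7901
  2     5,625.00     4,940.7592     9,881.5184
  3     5,625.00     4,630.5147    13,891.5441
  4     5,625.00     4,339.7514    17,359.0055
  5     5,625.00     4,067.2459    20,336.2295
  6    55,625.00    37,694.9792   226,169.8749
  Σ                 60,945.0404   292,909.9625
P = 60,945.0404; Macaulay duration = 292,909.9625 / 60,945.0404 = 4.80613 years.
Modified duration = D_Mac / (1 + y) = 4.80613 / 1.067 = 4.50434 years.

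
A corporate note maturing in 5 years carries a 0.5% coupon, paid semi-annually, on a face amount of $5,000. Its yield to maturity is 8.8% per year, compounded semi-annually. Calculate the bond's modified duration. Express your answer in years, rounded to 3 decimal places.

4.720 years

Periodic yield y = 0.044. First find Macaulay duration:
  t   CF        PV=CF/(1+0.044)^t    t·PV
  1        12.50        11.9732        11.9732
  2        12.50        11.4686        22.9371
  3        12.50        10.9852        32.9556
  4        12.50        10.5222        42.0889
  5        12.50        10.0788        50.3938
  6        12.50         9.6540        57.9240
  7        12.50         9.2471        64.7298
  8        12.50         8.8574        70.8592
  9        12.50         8.4841        76.3569
  10    5,012.50     3,258.7377    32,587.3766
  Σ                  3,350.0082    33,017.5951
P = 3,350.0082; Macaulay duration = 33,017.5951 / 3,350.0082 = 9.85597 half-year periods = 4.92799 years.
Modified duration = D_Mac / (1 + y) = 4.92799 / 1.044 = 4.72029 years.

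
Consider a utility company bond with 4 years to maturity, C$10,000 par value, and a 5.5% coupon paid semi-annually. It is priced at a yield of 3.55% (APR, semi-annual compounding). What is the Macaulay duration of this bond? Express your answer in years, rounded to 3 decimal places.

Periodic yield y = 0.01775. Discount each cash flow and weight by its period:
  t   CF        PV=CF/(1+0.01775)^t    t·PV
  1       275.00       270.2039       270.2039
  2       275.00       265.4914       530.9828
  3       275.00       260.8611       782.5834
  4       275.00       256.3116     1,025.2464
  5       275.00       251.8414     1,259.2070
  6       275.00       247.4492     1,484.6951
  7       275.00       243.1336     1,701.9349
  8    10,275.00     8,925.9190    71,407.3521
  Σ                 10,721.2112    78,462.2057
Price P = Σ PV = 10,721.2112.
Macaulay duration = Σ(t·PV) / P = 78,462.2057 / 10,721.2112 = 7.31841 half-year periods.
In years: 7.31841 / 2 = 3.65920 years.

3.659 years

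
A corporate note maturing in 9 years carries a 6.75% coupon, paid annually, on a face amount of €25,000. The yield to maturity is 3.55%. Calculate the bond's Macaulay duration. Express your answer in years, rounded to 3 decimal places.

7.255 years

Periodic yield y = 0.0355. Discount each cash flow and weight by its year:
  t   CF        PV=CF/(1+0.0355)^t    t·PV
  1     1,687.50     1,629.6475     1,629.6475
  2     1,687.50     1,573.7784     3,147.5568
  3     1,687.50     1,519.8246     4,559.4738
  4     1,687.50     1,467.7205     5,870.8821
  5     1,687.50     1,417.4027     7,087.0137
  6     1,687.50     1,368.8100     8,212.8599
  7     1,687.50     1,321.8831     9,253.1819
  8     1,687.50     1,276.5651    10,212.5205
  9    26,687.50    19,496.5139   175,468.6249
  Σ                 31,072.1458   225,441.7611
Price P = Σ PV = 31,072.1458.
Macaulay duration = Σ(t·PV) / P = 225,441.7611 / 31,072.1458 = 7.25543 years.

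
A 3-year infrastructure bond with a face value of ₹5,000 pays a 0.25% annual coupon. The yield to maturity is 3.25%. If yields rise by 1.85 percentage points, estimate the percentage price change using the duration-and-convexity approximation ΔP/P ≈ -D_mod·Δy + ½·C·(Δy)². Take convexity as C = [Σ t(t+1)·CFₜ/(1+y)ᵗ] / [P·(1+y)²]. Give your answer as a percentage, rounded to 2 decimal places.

With y = 0.0325:
  t   CF        PV=CF/(1+0.0325)^t    t·PV        t(t+1)·PV
  1        12.50        12.1065        12.1065          24.2131
  2        12.50        11.7255        23.4509          70.3528
  3     5,012.50     4,553.9075    13,661.7225      54,646.8900
  Σ                  4,577.7395    13,697.2800      54,741.4558
P = 4,577.7395; D_Mac = 2.99215 yrs; D_mod = 2.89797 yrs; C = 11.21722.
Duration effect: -2.89797 × (+0.0185) = -0.053612
Convexity effect: 0.5 × 11.21722 × (0.0185)² = +0.0019195
ΔP/P ≈ -0.053612 + 0.0019195 = -0.051693 = -5.1693%.

-5.17%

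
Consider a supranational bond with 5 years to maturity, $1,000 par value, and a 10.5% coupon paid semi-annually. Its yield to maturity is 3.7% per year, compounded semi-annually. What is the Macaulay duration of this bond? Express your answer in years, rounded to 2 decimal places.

4.15 years

Periodic yield y = 0.0185. Discount each cash flow and weight by its period:
  t   CF        PV=CF/(1+0.0185)^t    t·PV
  1        52.50        51.5464        51.5464
  2        52.50        50.6101       101.2202
  3        52.50        49.6908       149.0725
  4        52.50        48.7882       195.1530
  5        52.50        47.9021       239.5103
  6        52.50        47.0320       282.1918
  7        52.50        46.1777       323.2437
  8        52.50        45.3389       362.7112
  9        52.50        44.5154       400.6383
  10    1,052.50       876.2172     8,762.1719
  Σ                  1,307.8187    10,867.4594
Price P = Σ PV = 1,307.8187.
Macaulay duration = Σ(t·PV) / P = 10,867.4594 / 1,307.8187 = 8.30961 half-year periods.
In years: 8.30961 / 2 = 4.15480 years.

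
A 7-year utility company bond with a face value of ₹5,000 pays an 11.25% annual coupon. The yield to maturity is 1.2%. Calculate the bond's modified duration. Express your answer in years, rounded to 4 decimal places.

Periodic yield y = 0.012. First find Macaulay duration:
  t   CF        PV=CF/(1+0.012)^t    t·PV
  1       562.50       555.8300       555.8300
  2       562.50       549.2392     1,098.4783
  3       562.50       542.7265     1,628.1794
  4       562.50       536.2910     2,145.1638
  5       562.50       529.9318     2,649.6589
  6       562.50       523.6480     3,141.8880
  7     5,562.50     5,116.8942    35,818.2593
  Σ                  8,354.5606    47,037.4578
P = 8,354.5606; Macaulay duration = 47,037.4578 / 8,354.5606 = 5.63015 years.
Modified duration = D_Mac / (1 + y) = 5.63015 / 1.012 = 5.56339 years.

5.5634 years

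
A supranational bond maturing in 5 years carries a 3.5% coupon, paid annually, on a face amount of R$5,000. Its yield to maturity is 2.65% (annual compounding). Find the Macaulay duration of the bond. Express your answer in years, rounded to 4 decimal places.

Periodic yield y = 0.0265. Discount each cash flow and weight by its year:
  t   CF        PV=CF/(1+0.0265)^t    t·PV
  1       175.00       170.4822       170.4822
  2       175.00       166.0811       332.1621
  3       175.00       161.7935       485.3806
  4       175.00       157.6167       630.4668
  5     5,175.00     4,540.6245    22,703.1224
  Σ                  5,196.5980    24,321.6142
Price P = Σ PV = 5,196.5980.
Macaulay duration = Σ(t·PV) / P = 24,321.6142 / 5,196.5980 = 4.68030 years.

4.6803 years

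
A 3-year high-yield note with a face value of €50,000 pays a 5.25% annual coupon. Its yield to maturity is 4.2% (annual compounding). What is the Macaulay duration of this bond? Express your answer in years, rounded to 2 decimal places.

2.86 years

Periodic yield y = 0.042. Discount each cash flow and weight by its year:
  t   CF        PV=CF/(1+0.042)^t    t·PV
  1     2,625.00     2,519.1939     2,519.1939
  2     2,625.00     2,417.6525     4,835.3049
  3    52,625.00    46,514.5637   139,543.6912
  Σ                 51,451.4100   146,898.1900
Price P = Σ PV = 51,451.4100.
Macaulay duration = Σ(t·PV) / P = 146,898.1900 / 51,451.4100 = 2.85509 years.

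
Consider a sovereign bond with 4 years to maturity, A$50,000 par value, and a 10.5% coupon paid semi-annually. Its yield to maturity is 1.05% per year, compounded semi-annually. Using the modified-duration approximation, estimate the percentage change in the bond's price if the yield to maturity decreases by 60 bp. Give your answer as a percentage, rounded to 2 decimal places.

Periodic yield y = 0.00525. Modified duration first:
  t   CF        PV=CF/(1+0.00525)^t    t·PV
  1     2,625.00     2,611.2907     2,611.2907
  2     2,625.00     2,597.6530     5,195.3061
  3     2,625.00     2,584.0866     7,752.2598
  4     2,625.00     2,570.5910    10,282.3640
  5     2,625.00     2,557.1659    12,785.8293
  6     2,625.00     2,543.8109    15,262.8652
  7     2,625.00     2,530.5256    17,713.6792
  8    52,625.00    50,466.0664   403,728.5311
  Σ                 68,461.1901   475,332.1253
P = 68,461.1901; D_Mac = 6.94309 half-year periods = 3.47154 yrs; D_mod = 3.47154/(1+0.00525) = 3.45341 yrs.
ΔP/P ≈ -D_mod · Δy = -3.45341 × (-0.006) = +0.020720 = +2.0720%.

+2.07%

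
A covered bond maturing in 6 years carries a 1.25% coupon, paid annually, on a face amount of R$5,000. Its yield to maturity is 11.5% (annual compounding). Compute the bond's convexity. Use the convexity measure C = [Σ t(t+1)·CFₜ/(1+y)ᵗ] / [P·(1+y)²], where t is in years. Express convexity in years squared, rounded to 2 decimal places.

With y = 0.115:
  t   CF        PV=CF/(1+0.115)^t    t·PV        t(t+1)·PV
  1        62.50        56.0538        56.0538         112.1076
  2        62.50        50.2725       100.5450         301.6349
  3        62.50        45.0874       135.2623         541.0491
  4        62.50        40.4372       161.7486         808.7430
  5        62.50        36.2665       181.3325       1,087.9951
  6     5,062.50     2,634.6069    15,807.6417     110,653.4916
  Σ                  2,862.7243    16,442.5838     113,505.0213
P = 2,862.7243.
Convexity = Σ t(t+1)·PV / [P·(1+y)²] = 113,505.0213 / (2,862.7243 × 1.243225) = 31.89230.

31.89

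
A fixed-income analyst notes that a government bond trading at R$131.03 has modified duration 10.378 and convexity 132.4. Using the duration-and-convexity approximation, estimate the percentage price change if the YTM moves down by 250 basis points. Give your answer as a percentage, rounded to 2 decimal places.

Duration effect: -D_mod·Δy = -10.378 × (-0.025) = +0.259450
Convexity effect: ½·C·(Δy)² = 0.5 × 132.4 × (-0.025)² = +0.0413750
ΔP/P ≈ +0.259450 + 0.0413750 = +0.300825
= +30.0825%.

+30.08%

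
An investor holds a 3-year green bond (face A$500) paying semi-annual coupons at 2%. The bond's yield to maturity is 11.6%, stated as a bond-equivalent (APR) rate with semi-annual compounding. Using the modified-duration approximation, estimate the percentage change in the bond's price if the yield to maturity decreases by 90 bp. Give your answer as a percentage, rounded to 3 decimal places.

Periodic yield y = 0.058. Modified duration first:
  t   CF        PV=CF/(1+0.058)^t    t·PV
  1         5.00         4.7259         4.7259
  2         5.00         4.4668         8.9336
  3         5.00         4.2219        12.6658
  4         5.00         3.9905        15.9620
  5         5.00         3.7717        18.8587
  6       505.00       360.0621     2,160.3724
  Σ                    381.2390     2,221.5185
P = 381.2390; D_Mac = 5.82710 half-year periods = 2.91355 yrs; D_mod = 2.91355/(1+0.058) = 2.75383 yrs.
ΔP/P ≈ -D_mod · Δy = -2.75383 × (-0.009) = +0.024784 = +2.4784%.

+2.478%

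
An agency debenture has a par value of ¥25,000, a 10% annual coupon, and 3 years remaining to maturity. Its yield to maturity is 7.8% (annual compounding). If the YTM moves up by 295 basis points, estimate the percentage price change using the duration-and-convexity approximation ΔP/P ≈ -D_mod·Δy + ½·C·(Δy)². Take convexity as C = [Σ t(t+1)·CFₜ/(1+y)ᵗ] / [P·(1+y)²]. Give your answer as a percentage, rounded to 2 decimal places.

With y = 0.078:
  t   CF        PV=CF/(1+0.078)^t    t·PV        t(t+1)·PV
  1     2,500.00     2,319.1095     2,319.1095       4,638.2189
  2     2,500.00     2,151.3075     4,302.6150      12,907.8449
  3    27,500.00    21,952.1171    65,856.3514     263,425.4055
  Σ                 26,422.5341    72,478.0758     280,971.4693
P = 26,422.5341; D_Mac = 2.74304 yrs; D_mod = 2.54456 yrs; C = 9.15061.
Duration effect: -2.54456 × (+0.0295) = -0.075065
Convexity effect: 0.5 × 9.15061 × (0.0295)² = +0.0039817
ΔP/P ≈ -0.075065 + 0.0039817 = -0.071083 = -7.1083%.

-7.11%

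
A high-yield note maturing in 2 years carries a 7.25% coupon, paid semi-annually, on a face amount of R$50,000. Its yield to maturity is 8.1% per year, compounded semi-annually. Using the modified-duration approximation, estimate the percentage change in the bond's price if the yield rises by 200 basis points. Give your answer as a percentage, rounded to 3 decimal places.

-3.646%

Periodic yield y = 0.0405. Modified duration first:
  t   CF        PV=CF/(1+0.0405)^t    t·PV
  1     1,812.50     1,741.9510     1,741.9510
  2     1,812.50     1,674.1480     3,348.2960
  3     1,812.50     1,608.9841     4,826.9524
  4    51,812.50    44,204.4722   176,817.8889
  Σ                 49,229.5553   186,735.0883
P = 49,229.5553; D_Mac = 3.79315 half-year periods = 1.89658 yrs; D_mod = 1.89658/(1+0.0405) = 1.82275 yrs.
ΔP/P ≈ -D_mod · Δy = -1.82275 × (+0.02) = -0.036455 = -3.6455%.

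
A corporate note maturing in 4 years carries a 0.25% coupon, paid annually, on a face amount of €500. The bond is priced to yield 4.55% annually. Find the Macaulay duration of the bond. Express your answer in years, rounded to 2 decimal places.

Periodic yield y = 0.0455. Discount each cash flow and weight by its year:
  t   CF        PV=CF/(1+0.0455)^t    t·PV
  1         1.25         1.1956         1.1956
  2         1.25         1.1436         2.2871
  3         1.25         1.0938         3.2814
  4       501.25       419.5254     1,678.1015
  Σ                    422.9583     1,684.8656
Price P = Σ PV = 422.9583.
Macaulay duration = Σ(t·PV) / P = 1,684.8656 / 422.9583 = 3.98353 years.

3.98 years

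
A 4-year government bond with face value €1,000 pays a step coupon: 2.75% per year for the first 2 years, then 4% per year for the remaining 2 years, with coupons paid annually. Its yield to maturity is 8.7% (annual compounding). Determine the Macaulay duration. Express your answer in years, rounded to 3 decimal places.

3.814 years

Periodic yield y = 0.087. Discount each cash flow and weight by its year:
  t   CF        PV=CF/(1+0.087)^t    t·PV
  1        27.50        25.2990        25.2990
  2        27.50        23.2741        46.5483
  3        40.00        31.1438        93.4313
  4     1,040.00       744.9295     2,979.7179
  Σ                    824.6464     3,144.9965
Price P = Σ PV = 824.6464.
Macaulay duration = Σ(t·PV) / P = 3,144.9965 / 824.6464 = 3.81375 years.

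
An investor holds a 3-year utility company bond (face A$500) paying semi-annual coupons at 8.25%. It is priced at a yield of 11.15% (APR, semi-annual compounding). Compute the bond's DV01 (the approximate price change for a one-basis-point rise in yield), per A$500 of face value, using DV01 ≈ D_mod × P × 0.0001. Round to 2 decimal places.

A$0.12

Periodic yield y = 0.05575.
  t   CF        PV=CF/(1+0.05575)^t    t·PV
  1       20.625        19.5359        19.5359
  2       20.625        18.5043        37.0085
  3       20.625        17.5271        52.5814
  4       20.625        16.6016        66.4063
  5       20.625        15.7249        78.6246
  6      520.625       375.9746     2,255.8475
  Σ                    463.8683     2,510.0042
P = 463.8683; D_Mac = 5.41103 half-year periods = 2.70551 yrs; D_mod = 2.56265 yrs.
DV01 ≈ 2.56265 × 463.8683 × 0.0001 = 0.118873.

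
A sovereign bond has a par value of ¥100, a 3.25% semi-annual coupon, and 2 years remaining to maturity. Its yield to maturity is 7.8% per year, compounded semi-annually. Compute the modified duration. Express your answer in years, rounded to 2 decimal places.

Periodic yield y = 0.039. First find Macaulay duration:
  t   CF        PV=CF/(1+0.039)^t    t·PV
  1        1.625         1.5640         1.5640
  2        1.625         1.5053         3.0106
  3        1.625         1.4488         4.3464
  4      101.625        87.2044       348.8176
  Σ                     91.7225       357.7386
P = 91.7225; Macaulay duration = 357.7386 / 91.7225 = 3.90023 half-year periods = 1.95011 years.
Modified duration = D_Mac / (1 + y) = 1.95011 / 1.039 = 1.87691 years.

1.88 years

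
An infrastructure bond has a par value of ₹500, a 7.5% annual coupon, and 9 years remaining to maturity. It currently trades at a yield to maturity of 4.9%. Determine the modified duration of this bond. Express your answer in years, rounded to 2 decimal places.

6.72 years

Periodic yield y = 0.049. First find Macaulay duration:
  t   CF        PV=CF/(1+0.049)^t    t·PV
  1        37.50        35.7483        35.7483
  2        37.50        34.0785        68.1570
  3        37.50        32.4866        97.4599
  4        37.50        30.9692       123.8766
  5        37.50        29.5225       147.6127
  6        37.50        28.1435       168.8611
  7        37.50        26.8289       187.8023
  8        37.50        25.5757       204.6055
  9       537.50       349.4613     3,145.1516
  Σ                    592.8146     4,179.2751
P = 592.8146; Macaulay duration = 4,179.2751 / 592.8146 = 7.04989 years.
Modified duration = D_Mac / (1 + y) = 7.04989 / 1.049 = 6.72058 years.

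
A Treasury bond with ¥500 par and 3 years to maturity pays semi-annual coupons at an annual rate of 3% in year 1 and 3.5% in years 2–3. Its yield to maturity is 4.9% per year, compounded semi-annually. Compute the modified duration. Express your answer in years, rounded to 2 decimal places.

2.81 years

Periodic yield y = 0.0245. First find Macaulay duration:
  t   CF        PV=CF/(1+0.0245)^t    t·PV
  1         7.50         7.3206         7.3206
  2         7.50         7.1456        14.2912
  3         8.75         8.1371        24.4114
  4         8.75         7.9426        31.7702
  5         8.75         7.7526        38.7631
  6       508.75       439.9797     2,639.8782
  Σ                    478.2782     2,756.4348
P = 478.2782; Macaulay duration = 2,756.4348 / 478.2782 = 5.76325 half-year periods = 2.88162 years.
Modified duration = D_Mac / (1 + y) = 2.88162 / 1.0245 = 2.81271 years.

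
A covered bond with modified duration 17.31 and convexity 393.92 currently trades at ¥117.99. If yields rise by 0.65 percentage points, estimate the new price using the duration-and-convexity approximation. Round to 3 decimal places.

Duration effect: -D_mod·Δy = -17.31 × (+0.0065) = -0.112515
Convexity effect: ½·C·(Δy)² = 0.5 × 393.92 × (0.0065)² = +0.00832156
ΔP/P ≈ -0.112515 + 0.00832156 = -0.10419344
New price ≈ 117.99 × (1 - 0.10419344) = 105.6962160144.

¥105.696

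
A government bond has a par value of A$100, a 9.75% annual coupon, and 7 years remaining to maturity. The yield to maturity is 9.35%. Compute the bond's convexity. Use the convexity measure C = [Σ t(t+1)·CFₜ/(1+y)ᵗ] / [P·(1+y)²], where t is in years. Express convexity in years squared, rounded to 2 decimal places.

With y = 0.0935:
  t   CF        PV=CF/(1+0.0935)^t    t·PV        t(t+1)·PV
  1         9.75         8.9163         8.9163          17.8326
  2         9.75         8.1539        16.3079          48.9236
  3         9.75         7.4567        22.3702          89.4807
  4         9.75         6.8191        27.2766         136.3828
  5         9.75         6.2361        31.1803         187.0820
  6         9.75         5.7028        34.2171         239.5197
  7       109.75        58.7047       410.9330       3,287.4643
  Σ                    101.9898       551.2014       4,006.6856
P = 101.9898.
Convexity = Σ t(t+1)·PV / [P·(1+y)²] = 4,006.6856 / (101.9898 × 1.195742) = 32.85422.

32.85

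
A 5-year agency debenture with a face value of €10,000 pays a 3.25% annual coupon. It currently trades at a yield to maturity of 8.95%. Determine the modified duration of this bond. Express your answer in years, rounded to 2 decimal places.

4.27 years

Periodic yield y = 0.0895. First find Macaulay duration:
  t   CF        PV=CF/(1+0.0895)^t    t·PV
  1       325.00       298.3020       298.3020
  2       325.00       273.7971       547.5943
  3       325.00       251.3053       753.9159
  4       325.00       230.6611       922.6445
  5    10,325.00     6,725.9539    33,629.7696
  Σ                  7,780.0195    36,152.2263
P = 7,780.0195; Macaulay duration = 36,152.2263 / 7,780.0195 = 4.64680 years.
Modified duration = D_Mac / (1 + y) = 4.64680 / 1.0895 = 4.26508 years.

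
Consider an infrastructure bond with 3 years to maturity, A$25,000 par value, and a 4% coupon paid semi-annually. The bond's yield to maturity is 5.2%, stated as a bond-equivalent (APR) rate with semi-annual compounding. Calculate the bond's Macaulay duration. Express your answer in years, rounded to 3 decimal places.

2.854 years

Periodic yield y = 0.026. Discount each cash flow and weight by its period:
  t   CF        PV=CF/(1+0.026)^t    t·PV
  1       500.00       487.3294       487.3294
  2       500.00       474.9800       949.9599
  3       500.00       462.9434     1,388.8303
  4       500.00       451.2119     1,804.8477
  5       500.00       439.7777     2,198.8885
  6    25,500.00    21,860.2949   131,161.7692
  Σ                 24,176.5373   137,991.6250
Price P = Σ PV = 24,176.5373.
Macaulay duration = Σ(t·PV) / P = 137,991.6250 / 24,176.5373 = 5.70767 half-year periods.
In years: 5.70767 / 2 = 2.85383 years.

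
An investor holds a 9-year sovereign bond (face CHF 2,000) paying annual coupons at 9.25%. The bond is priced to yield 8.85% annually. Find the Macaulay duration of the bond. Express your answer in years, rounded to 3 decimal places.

Periodic yield y = 0.0885. Discount each cash flow and weight by its year:
  t   CF        PV=CF/(1+0.0885)^t    t·PV
  1       185.00       169.9587       169.9587
  2       185.00       156.1402       312.2805
  3       185.00       143.4453       430.3360
  4       185.00       131.7826       527.1303
  5       185.00       121.0681       605.3403
  6       185.00       111.2247       667.3480
  7       185.00       102.1816       715.2712
  8       185.00        93.8738       750.9902
  9     2,185.00     1,018.5809     9,167.2284
  Σ                  2,048.2558    13,345.8835
Price P = Σ PV = 2,048.2558.
Macaulay duration = Σ(t·PV) / P = 13,345.8835 / 2,048.2558 = 6.51573 years.

6.516 years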